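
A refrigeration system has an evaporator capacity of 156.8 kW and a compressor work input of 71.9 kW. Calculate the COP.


COP = Q_evap / W
COP = 156.8 / 71.9
COP = 2.181

2.181


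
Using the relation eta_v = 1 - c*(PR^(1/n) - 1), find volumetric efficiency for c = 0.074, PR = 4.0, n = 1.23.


PR^(1/n) = 4.0^(1/1.23) = 3.08659514
eta_v = 1 - 0.074 * (3.08659514 - 1)
eta_v = 0.8456

0.8456


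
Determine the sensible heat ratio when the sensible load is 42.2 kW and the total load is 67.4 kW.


SHR = Q_sensible / Q_total
SHR = 42.2 / 67.4
SHR = 0.626

0.626


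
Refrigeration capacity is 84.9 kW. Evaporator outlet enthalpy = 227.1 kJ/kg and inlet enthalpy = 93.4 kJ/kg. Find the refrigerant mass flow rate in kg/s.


dh = 227.1 - 93.4 = 133.7 kJ/kg
m_dot = Q / dh = 84.9 / 133.7 = 0.635 kg/s

0.635


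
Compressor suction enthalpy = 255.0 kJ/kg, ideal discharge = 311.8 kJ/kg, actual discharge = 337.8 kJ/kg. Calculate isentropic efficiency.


dh_ideal = 311.8 - 255.0 = 56.8 kJ/kg
dh_actual = 337.8 - 255.0 = 82.8 kJ/kg
eta_s = dh_ideal / dh_actual = 56.8 / 82.8
eta_s = 0.686

0.686


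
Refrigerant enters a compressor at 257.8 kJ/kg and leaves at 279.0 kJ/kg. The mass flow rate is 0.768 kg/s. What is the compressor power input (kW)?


dh = 279.0 - 257.8 = 21.2 kJ/kg
W = m_dot * dh = 0.768 * 21.2 = 16.28 kW

16.28


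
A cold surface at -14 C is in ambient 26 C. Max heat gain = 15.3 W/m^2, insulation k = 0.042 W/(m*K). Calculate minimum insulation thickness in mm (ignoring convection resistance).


dT = 26 - (-14) = 40 K
thickness = k * dT / q_max * 1000
thickness = 0.042 * 40 / 15.3 * 1000
thickness = 109.8 mm

109.8


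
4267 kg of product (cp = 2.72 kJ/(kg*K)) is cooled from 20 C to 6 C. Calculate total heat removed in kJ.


dT = 20 - (6) = 14 K
Q = m * cp * dT = 4267 * 2.72 * 14
Q = 162487 kJ

162487


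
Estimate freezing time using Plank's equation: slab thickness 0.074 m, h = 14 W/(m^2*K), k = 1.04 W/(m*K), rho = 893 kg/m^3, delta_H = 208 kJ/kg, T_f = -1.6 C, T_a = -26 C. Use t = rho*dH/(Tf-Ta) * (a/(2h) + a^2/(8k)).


dT = -1.6 - (-26) = 24.4 K
term1 = a/(2h) = 0.074/(2*14) = 0.002642857143
term2 = a^2/(8k) = 0.074^2/(8*1.04) = 0.0006581730769
t = rho*dH*1000/dT * (term1 + term2)
t = 893*208*1000/24.4 * (0.002642857143 + 0.0006581730769)
t = 25129 s

25129


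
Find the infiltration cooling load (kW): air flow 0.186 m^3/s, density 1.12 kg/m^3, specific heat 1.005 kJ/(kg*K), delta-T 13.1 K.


Q = V_dot * rho * cp * dT
Q = 0.186 * 1.12 * 1.005 * 13.1
Q = 2.743 kW

2.743


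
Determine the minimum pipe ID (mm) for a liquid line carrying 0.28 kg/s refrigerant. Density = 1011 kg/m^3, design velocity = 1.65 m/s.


A = m_dot / (rho * v) = 0.28 / (1011 * 1.65) = 0.000167850613 m^2
d = sqrt(4*A/pi) * 1000
d = 14.6 mm

14.6


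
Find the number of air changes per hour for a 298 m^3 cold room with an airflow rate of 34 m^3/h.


ACH = flow / volume
ACH = 34 / 298
ACH = 0.114

0.114


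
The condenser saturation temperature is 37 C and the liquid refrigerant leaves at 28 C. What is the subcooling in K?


Subcooling = T_cond - T_liquid
Subcooling = 37 - 28
Subcooling = 9 K

9


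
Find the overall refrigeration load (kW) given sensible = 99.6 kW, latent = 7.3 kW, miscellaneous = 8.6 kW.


Q_total = Q_s + Q_l + Q_misc
Q_total = 99.6 + 7.3 + 8.6
Q_total = 115.5 kW

115.5


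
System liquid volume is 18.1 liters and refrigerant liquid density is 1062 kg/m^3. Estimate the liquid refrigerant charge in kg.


Charge = V * rho / 1000
Charge = 18.1 * 1062 / 1000
Charge = 19.22 kg

19.22


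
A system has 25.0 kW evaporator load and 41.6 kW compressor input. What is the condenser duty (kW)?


Q_cond = Q_evap + W
Q_cond = 25.0 + 41.6
Q_cond = 66.6 kW

66.6


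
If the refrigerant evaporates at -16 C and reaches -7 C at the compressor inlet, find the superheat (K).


Superheat = T_suction - T_evap
Superheat = -7 - (-16)
Superheat = 9 K

9


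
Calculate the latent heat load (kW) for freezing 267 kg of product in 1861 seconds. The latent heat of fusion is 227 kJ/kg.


Q_lat = m * h_fg / t
Q_lat = 267 * 227 / 1861
Q_lat = 32.57 kW

32.57


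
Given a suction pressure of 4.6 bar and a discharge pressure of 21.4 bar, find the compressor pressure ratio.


PR = P_high / P_low
PR = 21.4 / 4.6
PR = 4.652

4.652


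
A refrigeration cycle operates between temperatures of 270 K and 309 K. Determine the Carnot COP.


dT = 309 - 270 = 39 K
COP_carnot = T_cold / dT = 270 / 39
COP_carnot = 6.923

6.923


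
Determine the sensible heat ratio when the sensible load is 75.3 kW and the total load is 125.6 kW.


SHR = Q_sensible / Q_total
SHR = 75.3 / 125.6
SHR = 0.6

0.6


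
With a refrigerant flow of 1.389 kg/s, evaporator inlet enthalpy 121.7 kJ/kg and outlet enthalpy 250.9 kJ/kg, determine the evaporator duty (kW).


dh = 250.9 - 121.7 = 129.2 kJ/kg
Q_evap = m_dot * dh = 1.389 * 129.2
Q_evap = 179.46 kW

179.46


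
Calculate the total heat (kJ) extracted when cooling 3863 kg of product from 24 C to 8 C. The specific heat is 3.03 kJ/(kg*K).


dT = 24 - (8) = 16 K
Q = m * cp * dT = 3863 * 3.03 * 16
Q = 187278 kJ

187278


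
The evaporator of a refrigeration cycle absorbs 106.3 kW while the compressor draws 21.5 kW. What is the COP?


COP = Q_evap / W
COP = 106.3 / 21.5
COP = 4.944

4.944


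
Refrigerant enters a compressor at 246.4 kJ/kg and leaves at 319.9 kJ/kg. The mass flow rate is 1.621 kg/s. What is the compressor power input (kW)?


dh = 319.9 - 246.4 = 73.5 kJ/kg
W = m_dot * dh = 1.621 * 73.5 = 119.14 kW

119.14


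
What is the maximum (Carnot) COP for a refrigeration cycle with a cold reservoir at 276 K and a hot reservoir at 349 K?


dT = 349 - 276 = 73 K
COP_carnot = T_cold / dT = 276 / 73
COP_carnot = 3.781

3.781


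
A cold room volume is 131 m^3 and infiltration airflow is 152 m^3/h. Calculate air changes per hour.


ACH = flow / volume
ACH = 152 / 131
ACH = 1.16

1.16


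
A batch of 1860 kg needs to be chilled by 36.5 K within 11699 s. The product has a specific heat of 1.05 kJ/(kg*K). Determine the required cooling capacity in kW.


Q = m * cp * dT / t
Q = 1860 * 1.05 * 36.5 / 11699
Q = 6.093 kW

6.093


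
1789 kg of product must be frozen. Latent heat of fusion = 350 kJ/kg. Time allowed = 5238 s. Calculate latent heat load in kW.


Q_lat = m * h_fg / t
Q_lat = 1789 * 350 / 5238
Q_lat = 119.54 kW

119.54


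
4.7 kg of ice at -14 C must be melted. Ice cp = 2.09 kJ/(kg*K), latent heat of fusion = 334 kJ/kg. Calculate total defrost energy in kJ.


Sensible heat = cp * dT = 2.09 * 14 = 29.26 kJ/kg
Total per kg = 29.26 + 334 = 363.26 kJ/kg
Q = m * total = 4.7 * 363.26
Q = 1707.3 kJ

1707.3


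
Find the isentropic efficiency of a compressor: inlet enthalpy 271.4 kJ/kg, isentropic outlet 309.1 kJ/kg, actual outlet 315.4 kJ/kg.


dh_ideal = 309.1 - 271.4 = 37.7 kJ/kg
dh_actual = 315.4 - 271.4 = 44.0 kJ/kg
eta_s = dh_ideal / dh_actual = 37.7 / 44.0
eta_s = 0.8568

0.8568


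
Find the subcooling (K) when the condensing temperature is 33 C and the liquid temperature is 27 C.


Subcooling = T_cond - T_liquid
Subcooling = 33 - 27
Subcooling = 6 K

6


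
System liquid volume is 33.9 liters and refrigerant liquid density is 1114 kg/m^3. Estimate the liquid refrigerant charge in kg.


Charge = V * rho / 1000
Charge = 33.9 * 1114 / 1000
Charge = 37.76 kg

37.76


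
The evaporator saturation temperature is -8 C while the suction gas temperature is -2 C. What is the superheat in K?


Superheat = T_suction - T_evap
Superheat = -2 - (-8)
Superheat = 6 K

6


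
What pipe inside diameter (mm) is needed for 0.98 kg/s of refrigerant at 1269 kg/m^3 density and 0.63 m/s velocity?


A = m_dot / (rho * v) = 0.98 / (1269 * 0.63) = 0.001225812101 m^2
d = sqrt(4*A/pi) * 1000
d = 39.5 mm

39.5


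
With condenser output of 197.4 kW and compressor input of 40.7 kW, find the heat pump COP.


COP_hp = Q_cond / W
COP_hp = 197.4 / 40.7
COP_hp = 4.85

4.85


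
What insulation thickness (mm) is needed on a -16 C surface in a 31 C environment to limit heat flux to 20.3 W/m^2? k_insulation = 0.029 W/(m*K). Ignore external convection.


dT = 31 - (-16) = 47 K
thickness = k * dT / q_max * 1000
thickness = 0.029 * 47 / 20.3 * 1000
thickness = 67.1 mm

67.1


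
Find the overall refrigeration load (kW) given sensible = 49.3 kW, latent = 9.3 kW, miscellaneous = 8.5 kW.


Q_total = Q_s + Q_l + Q_misc
Q_total = 49.3 + 9.3 + 8.5
Q_total = 67.1 kW

67.1


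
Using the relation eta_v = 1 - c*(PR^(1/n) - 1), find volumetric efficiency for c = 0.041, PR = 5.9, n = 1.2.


PR^(1/n) = 5.9^(1/1.2) = 4.38911213
eta_v = 1 - 0.041 * (4.38911213 - 1)
eta_v = 0.861

0.861


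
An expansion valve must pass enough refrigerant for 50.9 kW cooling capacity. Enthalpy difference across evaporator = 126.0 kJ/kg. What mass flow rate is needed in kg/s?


m_dot = Q / dh
m_dot = 50.9 / 126.0
m_dot = 0.404 kg/s

0.404


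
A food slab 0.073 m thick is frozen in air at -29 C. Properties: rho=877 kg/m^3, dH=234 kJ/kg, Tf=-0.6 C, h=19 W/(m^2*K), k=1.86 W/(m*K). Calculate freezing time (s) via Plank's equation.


dT = -0.6 - (-29) = 28.4 K
term1 = a/(2h) = 0.073/(2*19) = 0.001921052632
term2 = a^2/(8k) = 0.073^2/(8*1.86) = 0.0003581317204
t = rho*dH*1000/dT * (term1 + term2)
t = 877*234*1000/28.4 * (0.001921052632 + 0.0003581317204)
t = 16469 s

16469


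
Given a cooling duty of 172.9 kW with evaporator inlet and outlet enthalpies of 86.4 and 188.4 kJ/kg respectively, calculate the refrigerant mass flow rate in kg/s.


dh = 188.4 - 86.4 = 102.0 kJ/kg
m_dot = Q / dh = 172.9 / 102.0 = 1.6951 kg/s

1.6951


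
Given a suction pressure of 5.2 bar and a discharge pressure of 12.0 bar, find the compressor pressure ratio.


PR = P_high / P_low
PR = 12.0 / 5.2
PR = 2.308

2.308


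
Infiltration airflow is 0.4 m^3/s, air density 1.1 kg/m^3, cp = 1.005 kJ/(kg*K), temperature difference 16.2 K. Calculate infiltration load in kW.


Q = V_dot * rho * cp * dT
Q = 0.4 * 1.1 * 1.005 * 16.2
Q = 7.164 kW

7.164


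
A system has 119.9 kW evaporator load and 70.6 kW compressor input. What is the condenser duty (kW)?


Q_cond = Q_evap + W
Q_cond = 119.9 + 70.6
Q_cond = 190.5 kW

190.5


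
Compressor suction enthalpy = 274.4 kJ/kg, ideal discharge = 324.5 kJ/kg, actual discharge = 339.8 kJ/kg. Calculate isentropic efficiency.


dh_ideal = 324.5 - 274.4 = 50.1 kJ/kg
dh_actual = 339.8 - 274.4 = 65.4 kJ/kg
eta_s = dh_ideal / dh_actual = 50.1 / 65.4
eta_s = 0.7661

0.7661


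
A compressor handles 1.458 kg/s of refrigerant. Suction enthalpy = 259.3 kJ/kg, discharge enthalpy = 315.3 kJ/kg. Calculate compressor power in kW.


dh = 315.3 - 259.3 = 56.0 kJ/kg
W = m_dot * dh = 1.458 * 56.0 = 81.65 kW

81.65


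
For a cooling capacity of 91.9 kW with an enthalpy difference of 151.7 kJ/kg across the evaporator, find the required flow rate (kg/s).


m_dot = Q / dh
m_dot = 91.9 / 151.7
m_dot = 0.6058 kg/s

0.6058


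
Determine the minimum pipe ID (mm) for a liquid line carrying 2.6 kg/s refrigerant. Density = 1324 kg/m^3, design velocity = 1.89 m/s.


A = m_dot / (rho * v) = 2.6 / (1324 * 1.89) = 0.001039019166 m^2
d = sqrt(4*A/pi) * 1000
d = 36.4 mm

36.4


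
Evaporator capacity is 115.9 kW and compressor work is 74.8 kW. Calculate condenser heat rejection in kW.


Q_cond = Q_evap + W
Q_cond = 115.9 + 74.8
Q_cond = 190.7 kW

190.7


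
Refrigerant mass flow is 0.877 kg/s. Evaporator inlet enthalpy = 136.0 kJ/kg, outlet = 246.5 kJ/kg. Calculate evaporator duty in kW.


dh = 246.5 - 136.0 = 110.5 kJ/kg
Q_evap = m_dot * dh = 0.877 * 110.5
Q_evap = 96.91 kW

96.91


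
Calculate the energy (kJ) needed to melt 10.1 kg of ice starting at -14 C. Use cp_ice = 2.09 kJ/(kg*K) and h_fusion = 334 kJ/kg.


Sensible heat = cp * dT = 2.09 * 14 = 29.26 kJ/kg
Total per kg = 29.26 + 334 = 363.26 kJ/kg
Q = m * total = 10.1 * 363.26
Q = 3668.9 kJ

3668.9


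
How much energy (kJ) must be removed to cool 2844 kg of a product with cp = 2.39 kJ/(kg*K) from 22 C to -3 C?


dT = 22 - (-3) = 25 K
Q = m * cp * dT = 2844 * 2.39 * 25
Q = 169929 kJ

169929


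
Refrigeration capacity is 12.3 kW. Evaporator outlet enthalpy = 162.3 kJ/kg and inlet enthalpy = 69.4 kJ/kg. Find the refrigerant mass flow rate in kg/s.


dh = 162.3 - 69.4 = 92.9 kJ/kg
m_dot = Q / dh = 12.3 / 92.9 = 0.1324 kg/s

0.1324


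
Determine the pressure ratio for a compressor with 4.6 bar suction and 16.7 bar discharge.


PR = P_high / P_low
PR = 16.7 / 4.6
PR = 3.63

3.63


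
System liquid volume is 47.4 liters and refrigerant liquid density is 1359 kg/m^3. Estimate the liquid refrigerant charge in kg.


Charge = V * rho / 1000
Charge = 47.4 * 1359 / 1000
Charge = 64.42 kg

64.42


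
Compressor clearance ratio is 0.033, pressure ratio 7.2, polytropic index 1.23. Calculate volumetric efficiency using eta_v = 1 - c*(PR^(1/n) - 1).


PR^(1/n) = 7.2^(1/1.23) = 4.97758047
eta_v = 1 - 0.033 * (4.97758047 - 1)
eta_v = 0.8687

0.8687


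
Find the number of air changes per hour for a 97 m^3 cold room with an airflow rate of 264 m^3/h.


ACH = flow / volume
ACH = 264 / 97
ACH = 2.722

2.722


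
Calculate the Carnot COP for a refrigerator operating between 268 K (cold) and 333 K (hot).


dT = 333 - 268 = 65 K
COP_carnot = T_cold / dT = 268 / 65
COP_carnot = 4.123

4.123


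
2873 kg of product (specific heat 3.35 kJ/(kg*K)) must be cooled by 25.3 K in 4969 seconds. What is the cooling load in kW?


Q = m * cp * dT / t
Q = 2873 * 3.35 * 25.3 / 4969
Q = 49.004 kW

49.004


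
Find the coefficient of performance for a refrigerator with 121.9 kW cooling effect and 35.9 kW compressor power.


COP = Q_evap / W
COP = 121.9 / 35.9
COP = 3.396

3.396


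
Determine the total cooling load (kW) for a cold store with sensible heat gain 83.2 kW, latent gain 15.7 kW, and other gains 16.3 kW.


Q_total = Q_s + Q_l + Q_misc
Q_total = 83.2 + 15.7 + 16.3
Q_total = 115.2 kW

115.2


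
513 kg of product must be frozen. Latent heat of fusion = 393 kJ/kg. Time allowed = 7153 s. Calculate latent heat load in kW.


Q_lat = m * h_fg / t
Q_lat = 513 * 393 / 7153
Q_lat = 28.19 kW

28.19


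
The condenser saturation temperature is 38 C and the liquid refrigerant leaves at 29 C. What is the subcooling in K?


Subcooling = T_cond - T_liquid
Subcooling = 38 - 29
Subcooling = 9 K

9


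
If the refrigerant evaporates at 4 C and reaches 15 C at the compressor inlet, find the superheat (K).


Superheat = T_suction - T_evap
Superheat = 15 - (4)
Superheat = 11 K

11


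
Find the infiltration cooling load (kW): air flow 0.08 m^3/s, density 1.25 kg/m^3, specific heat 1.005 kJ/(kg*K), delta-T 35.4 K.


Q = V_dot * rho * cp * dT
Q = 0.08 * 1.25 * 1.005 * 35.4
Q = 3.558 kW

3.558


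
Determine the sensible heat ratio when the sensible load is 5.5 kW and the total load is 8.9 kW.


SHR = Q_sensible / Q_total
SHR = 5.5 / 8.9
SHR = 0.618

0.618


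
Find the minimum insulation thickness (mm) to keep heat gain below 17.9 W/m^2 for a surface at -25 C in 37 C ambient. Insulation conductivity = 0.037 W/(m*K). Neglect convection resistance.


dT = 37 - (-25) = 62 K
thickness = k * dT / q_max * 1000
thickness = 0.037 * 62 / 17.9 * 1000
thickness = 128.2 mm

128.2


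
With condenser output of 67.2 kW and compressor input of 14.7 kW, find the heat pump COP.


COP_hp = Q_cond / W
COP_hp = 67.2 / 14.7
COP_hp = 4.571

4.571


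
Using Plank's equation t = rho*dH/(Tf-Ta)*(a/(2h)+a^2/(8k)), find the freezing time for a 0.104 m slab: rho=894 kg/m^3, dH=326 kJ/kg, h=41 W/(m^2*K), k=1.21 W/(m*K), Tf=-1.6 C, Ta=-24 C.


dT = -1.6 - (-24) = 22.4 K
term1 = a/(2h) = 0.104/(2*41) = 0.001268292683
term2 = a^2/(8k) = 0.104^2/(8*1.21) = 0.001117355372
t = rho*dH*1000/dT * (term1 + term2)
t = 894*326*1000/22.4 * (0.001268292683 + 0.001117355372)
t = 31039 s

31039


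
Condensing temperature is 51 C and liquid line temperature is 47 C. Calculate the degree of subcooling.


Subcooling = T_cond - T_liquid
Subcooling = 51 - 47
Subcooling = 4 K

4


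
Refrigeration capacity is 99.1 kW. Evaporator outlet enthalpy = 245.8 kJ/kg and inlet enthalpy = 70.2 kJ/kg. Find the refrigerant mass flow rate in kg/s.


dh = 245.8 - 70.2 = 175.6 kJ/kg
m_dot = Q / dh = 99.1 / 175.6 = 0.5644 kg/s

0.5644


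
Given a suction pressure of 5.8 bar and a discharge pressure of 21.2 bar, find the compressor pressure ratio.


PR = P_high / P_low
PR = 21.2 / 5.8
PR = 3.655

3.655


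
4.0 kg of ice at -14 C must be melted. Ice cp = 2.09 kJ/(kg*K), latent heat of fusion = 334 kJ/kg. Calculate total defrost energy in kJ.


Sensible heat = cp * dT = 2.09 * 14 = 29.26 kJ/kg
Total per kg = 29.26 + 334 = 363.26 kJ/kg
Q = m * total = 4.0 * 363.26
Q = 1453.0 kJ

1453.0


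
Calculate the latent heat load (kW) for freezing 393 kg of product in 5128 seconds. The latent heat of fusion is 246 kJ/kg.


Q_lat = m * h_fg / t
Q_lat = 393 * 246 / 5128
Q_lat = 18.85 kW

18.85


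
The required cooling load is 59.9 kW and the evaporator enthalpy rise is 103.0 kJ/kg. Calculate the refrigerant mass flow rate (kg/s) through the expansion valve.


m_dot = Q / dh
m_dot = 59.9 / 103.0
m_dot = 0.5816 kg/s

0.5816


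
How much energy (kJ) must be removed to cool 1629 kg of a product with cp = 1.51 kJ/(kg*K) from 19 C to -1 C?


dT = 19 - (-1) = 20 K
Q = m * cp * dT = 1629 * 1.51 * 20
Q = 49196 kJ

49196


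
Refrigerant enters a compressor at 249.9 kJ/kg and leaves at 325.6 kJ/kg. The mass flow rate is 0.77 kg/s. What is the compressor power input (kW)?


dh = 325.6 - 249.9 = 75.7 kJ/kg
W = m_dot * dh = 0.77 * 75.7 = 58.29 kW

58.29


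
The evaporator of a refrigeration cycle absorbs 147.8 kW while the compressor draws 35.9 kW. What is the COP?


COP = Q_evap / W
COP = 147.8 / 35.9
COP = 4.117

4.117


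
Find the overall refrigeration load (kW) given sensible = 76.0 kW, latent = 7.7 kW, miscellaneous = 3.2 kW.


Q_total = Q_s + Q_l + Q_misc
Q_total = 76.0 + 7.7 + 3.2
Q_total = 86.9 kW

86.9


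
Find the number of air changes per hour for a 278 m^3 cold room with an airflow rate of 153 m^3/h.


ACH = flow / volume
ACH = 153 / 278
ACH = 0.55

0.55


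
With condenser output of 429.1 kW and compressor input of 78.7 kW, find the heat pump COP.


COP_hp = Q_cond / W
COP_hp = 429.1 / 78.7
COP_hp = 5.452

5.452


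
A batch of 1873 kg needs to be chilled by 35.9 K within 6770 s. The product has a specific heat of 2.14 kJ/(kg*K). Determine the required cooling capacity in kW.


Q = m * cp * dT / t
Q = 1873 * 2.14 * 35.9 / 6770
Q = 21.255 kW

21.255


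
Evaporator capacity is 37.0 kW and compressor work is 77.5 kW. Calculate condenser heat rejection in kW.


Q_cond = Q_evap + W
Q_cond = 37.0 + 77.5
Q_cond = 114.5 kW

114.5


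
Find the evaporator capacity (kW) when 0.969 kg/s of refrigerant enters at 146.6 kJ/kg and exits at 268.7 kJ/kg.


dh = 268.7 - 146.6 = 122.1 kJ/kg
Q_evap = m_dot * dh = 0.969 * 122.1
Q_evap = 118.31 kW

118.31


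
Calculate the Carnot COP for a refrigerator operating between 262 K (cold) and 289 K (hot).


dT = 289 - 262 = 27 K
COP_carnot = T_cold / dT = 262 / 27
COP_carnot = 9.704

9.704


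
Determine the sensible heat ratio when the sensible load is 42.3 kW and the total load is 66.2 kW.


SHR = Q_sensible / Q_total
SHR = 42.3 / 66.2
SHR = 0.639

0.639


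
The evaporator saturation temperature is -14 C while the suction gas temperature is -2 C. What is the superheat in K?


Superheat = T_suction - T_evap
Superheat = -2 - (-14)
Superheat = 12 K

12


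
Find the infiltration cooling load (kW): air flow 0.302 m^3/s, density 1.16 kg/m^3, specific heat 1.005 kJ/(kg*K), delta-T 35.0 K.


Q = V_dot * rho * cp * dT
Q = 0.302 * 1.16 * 1.005 * 35.0
Q = 12.323 kW

12.323


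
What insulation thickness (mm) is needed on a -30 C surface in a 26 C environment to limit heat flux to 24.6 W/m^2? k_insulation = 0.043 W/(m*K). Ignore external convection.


dT = 26 - (-30) = 56 K
thickness = k * dT / q_max * 1000
thickness = 0.043 * 56 / 24.6 * 1000
thickness = 97.9 mm

97.9


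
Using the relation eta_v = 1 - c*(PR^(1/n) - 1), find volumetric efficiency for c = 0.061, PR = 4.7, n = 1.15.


PR^(1/n) = 4.7^(1/1.15) = 3.84089929
eta_v = 1 - 0.061 * (3.84089929 - 1)
eta_v = 0.8267

0.8267


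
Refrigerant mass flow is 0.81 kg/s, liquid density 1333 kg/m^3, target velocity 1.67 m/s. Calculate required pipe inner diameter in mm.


A = m_dot / (rho * v) = 0.81 / (1333 * 1.67) = 0.0003638634209 m^2
d = sqrt(4*A/pi) * 1000
d = 21.5 mm

21.5


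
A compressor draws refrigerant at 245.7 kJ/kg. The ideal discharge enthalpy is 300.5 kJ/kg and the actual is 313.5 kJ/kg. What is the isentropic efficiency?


dh_ideal = 300.5 - 245.7 = 54.8 kJ/kg
dh_actual = 313.5 - 245.7 = 67.8 kJ/kg
eta_s = dh_ideal / dh_actual = 54.8 / 67.8
eta_s = 0.8083

0.8083


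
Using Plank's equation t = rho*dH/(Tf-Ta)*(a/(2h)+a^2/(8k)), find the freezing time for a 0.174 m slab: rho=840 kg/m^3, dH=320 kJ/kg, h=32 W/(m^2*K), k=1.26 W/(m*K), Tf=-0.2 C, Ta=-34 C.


dT = -0.2 - (-34) = 33.8 K
term1 = a/(2h) = 0.174/(2*32) = 0.00271875
term2 = a^2/(8k) = 0.174^2/(8*1.26) = 0.003003571429
t = rho*dH*1000/dT * (term1 + term2)
t = 840*320*1000/33.8 * (0.00271875 + 0.003003571429)
t = 45508 s

45508


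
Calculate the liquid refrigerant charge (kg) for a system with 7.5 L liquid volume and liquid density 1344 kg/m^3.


Charge = V * rho / 1000
Charge = 7.5 * 1344 / 1000
Charge = 10.08 kg

10.08


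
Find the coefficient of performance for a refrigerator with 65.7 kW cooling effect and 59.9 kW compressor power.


COP = Q_evap / W
COP = 65.7 / 59.9
COP = 1.097

1.097


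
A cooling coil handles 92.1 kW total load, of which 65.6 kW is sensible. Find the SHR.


SHR = Q_sensible / Q_total
SHR = 65.6 / 92.1
SHR = 0.712

0.712


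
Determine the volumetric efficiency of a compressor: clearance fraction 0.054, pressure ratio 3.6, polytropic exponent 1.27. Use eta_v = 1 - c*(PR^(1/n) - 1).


PR^(1/n) = 3.6^(1/1.27) = 2.74178544
eta_v = 1 - 0.054 * (2.74178544 - 1)
eta_v = 0.9059

0.9059


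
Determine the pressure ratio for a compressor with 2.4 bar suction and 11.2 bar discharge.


PR = P_high / P_low
PR = 11.2 / 2.4
PR = 4.667

4.667


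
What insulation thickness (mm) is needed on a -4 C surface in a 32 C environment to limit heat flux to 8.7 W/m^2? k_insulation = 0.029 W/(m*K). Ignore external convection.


dT = 32 - (-4) = 36 K
thickness = k * dT / q_max * 1000
thickness = 0.029 * 36 / 8.7 * 1000
thickness = 120.0 mm

120.0


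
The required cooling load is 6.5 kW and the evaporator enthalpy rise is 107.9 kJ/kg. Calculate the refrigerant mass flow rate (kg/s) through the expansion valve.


m_dot = Q / dh
m_dot = 6.5 / 107.9
m_dot = 0.0602 kg/s

0.0602


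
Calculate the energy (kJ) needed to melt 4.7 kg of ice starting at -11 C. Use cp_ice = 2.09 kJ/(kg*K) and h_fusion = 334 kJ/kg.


Sensible heat = cp * dT = 2.09 * 11 = 22.99 kJ/kg
Total per kg = 22.99 + 334 = 356.99 kJ/kg
Q = m * total = 4.7 * 356.99
Q = 1677.9 kJ

1677.9


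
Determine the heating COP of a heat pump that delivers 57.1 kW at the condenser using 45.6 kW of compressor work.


COP_hp = Q_cond / W
COP_hp = 57.1 / 45.6
COP_hp = 1.252

1.252


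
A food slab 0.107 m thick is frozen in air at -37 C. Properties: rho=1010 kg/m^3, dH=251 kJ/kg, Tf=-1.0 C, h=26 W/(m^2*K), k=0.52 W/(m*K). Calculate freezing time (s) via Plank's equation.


dT = -1.0 - (-37) = 36.0 K
term1 = a/(2h) = 0.107/(2*26) = 0.002057692308
term2 = a^2/(8k) = 0.107^2/(8*0.52) = 0.002752163462
t = rho*dH*1000/dT * (term1 + term2)
t = 1010*251*1000/36.0 * (0.002057692308 + 0.002752163462)
t = 33871 s

33871


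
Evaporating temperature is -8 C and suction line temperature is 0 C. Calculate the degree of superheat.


Superheat = T_suction - T_evap
Superheat = 0 - (-8)
Superheat = 8 K

8


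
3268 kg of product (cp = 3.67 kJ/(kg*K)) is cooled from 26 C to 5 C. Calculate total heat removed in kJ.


dT = 26 - (5) = 21 K
Q = m * cp * dT = 3268 * 3.67 * 21
Q = 251865 kJ

251865


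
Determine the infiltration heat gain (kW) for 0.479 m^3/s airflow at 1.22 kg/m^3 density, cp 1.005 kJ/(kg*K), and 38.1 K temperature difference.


Q = V_dot * rho * cp * dT
Q = 0.479 * 1.22 * 1.005 * 38.1
Q = 22.376 kW

22.376


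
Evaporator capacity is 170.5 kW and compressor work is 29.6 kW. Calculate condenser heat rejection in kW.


Q_cond = Q_evap + W
Q_cond = 170.5 + 29.6
Q_cond = 200.1 kW

200.1


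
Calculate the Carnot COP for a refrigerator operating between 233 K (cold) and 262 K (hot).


dT = 262 - 233 = 29 K
COP_carnot = T_cold / dT = 233 / 29
COP_carnot = 8.034

8.034


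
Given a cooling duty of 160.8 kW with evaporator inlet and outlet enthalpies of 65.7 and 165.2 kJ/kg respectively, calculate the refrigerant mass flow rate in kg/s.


dh = 165.2 - 65.7 = 99.5 kJ/kg
m_dot = Q / dh = 160.8 / 99.5 = 1.6161 kg/s

1.6161


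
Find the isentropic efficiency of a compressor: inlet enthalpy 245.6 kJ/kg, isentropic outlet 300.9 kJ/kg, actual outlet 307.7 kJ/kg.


dh_ideal = 300.9 - 245.6 = 55.3 kJ/kg
dh_actual = 307.7 - 245.6 = 62.1 kJ/kg
eta_s = dh_ideal / dh_actual = 55.3 / 62.1
eta_s = 0.8905

0.8905


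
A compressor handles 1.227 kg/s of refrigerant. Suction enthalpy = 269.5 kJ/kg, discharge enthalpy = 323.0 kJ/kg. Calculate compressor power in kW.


dh = 323.0 - 269.5 = 53.5 kJ/kg
W = m_dot * dh = 1.227 * 53.5 = 65.64 kW

65.64


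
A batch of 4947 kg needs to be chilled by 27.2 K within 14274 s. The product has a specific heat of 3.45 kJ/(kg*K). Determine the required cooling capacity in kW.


Q = m * cp * dT / t
Q = 4947 * 3.45 * 27.2 / 14274
Q = 32.523 kW

32.523


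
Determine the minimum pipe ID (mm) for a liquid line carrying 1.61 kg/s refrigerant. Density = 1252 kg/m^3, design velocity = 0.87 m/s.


A = m_dot / (rho * v) = 1.61 / (1252 * 0.87) = 0.001478094818 m^2
d = sqrt(4*A/pi) * 1000
d = 43.4 mm

43.4


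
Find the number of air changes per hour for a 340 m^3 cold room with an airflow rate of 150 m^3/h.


ACH = flow / volume
ACH = 150 / 340
ACH = 0.441

0.441


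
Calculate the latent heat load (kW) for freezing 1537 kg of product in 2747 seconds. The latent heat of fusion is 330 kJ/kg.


Q_lat = m * h_fg / t
Q_lat = 1537 * 330 / 2747
Q_lat = 184.64 kW

184.64


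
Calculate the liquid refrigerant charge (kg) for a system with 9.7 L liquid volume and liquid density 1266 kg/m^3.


Charge = V * rho / 1000
Charge = 9.7 * 1266 / 1000
Charge = 12.28 kg

12.28


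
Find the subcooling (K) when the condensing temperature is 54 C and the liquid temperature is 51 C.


Subcooling = T_cond - T_liquid
Subcooling = 54 - 51
Subcooling = 3 K

3


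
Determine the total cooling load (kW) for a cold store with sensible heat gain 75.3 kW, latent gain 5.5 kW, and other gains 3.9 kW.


Q_total = Q_s + Q_l + Q_misc
Q_total = 75.3 + 5.5 + 3.9
Q_total = 84.7 kW

84.7


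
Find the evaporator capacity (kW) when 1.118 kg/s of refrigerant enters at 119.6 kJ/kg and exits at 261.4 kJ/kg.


dh = 261.4 - 119.6 = 141.8 kJ/kg
Q_evap = m_dot * dh = 1.118 * 141.8
Q_evap = 158.53 kW

158.53


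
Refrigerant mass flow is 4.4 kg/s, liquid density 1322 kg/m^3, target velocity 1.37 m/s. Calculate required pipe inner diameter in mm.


A = m_dot / (rho * v) = 4.4 / (1322 * 1.37) = 0.002429409101 m^2
d = sqrt(4*A/pi) * 1000
d = 55.6 mm

55.6


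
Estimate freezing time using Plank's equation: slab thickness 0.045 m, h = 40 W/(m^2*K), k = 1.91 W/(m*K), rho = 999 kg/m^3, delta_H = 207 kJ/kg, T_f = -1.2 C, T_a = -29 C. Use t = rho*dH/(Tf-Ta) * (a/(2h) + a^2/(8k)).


dT = -1.2 - (-29) = 27.8 K
term1 = a/(2h) = 0.045/(2*40) = 0.0005625
term2 = a^2/(8k) = 0.045^2/(8*1.91) = 0.000132526178
t = rho*dH*1000/dT * (term1 + term2)
t = 999*207*1000/27.8 * (0.0005625 + 0.000132526178)
t = 5170 s

5170


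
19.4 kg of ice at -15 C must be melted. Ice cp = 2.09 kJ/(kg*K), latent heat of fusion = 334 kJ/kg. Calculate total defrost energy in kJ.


Sensible heat = cp * dT = 2.09 * 15 = 31.35 kJ/kg
Total per kg = 31.35 + 334 = 365.35 kJ/kg
Q = m * total = 19.4 * 365.35
Q = 7087.8 kJ

7087.8


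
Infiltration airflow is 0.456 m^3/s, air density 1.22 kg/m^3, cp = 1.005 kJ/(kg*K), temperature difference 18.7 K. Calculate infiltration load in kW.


Q = V_dot * rho * cp * dT
Q = 0.456 * 1.22 * 1.005 * 18.7
Q = 10.455 kW

10.455


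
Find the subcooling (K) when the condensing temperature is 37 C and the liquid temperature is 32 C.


Subcooling = T_cond - T_liquid
Subcooling = 37 - 32
Subcooling = 5 K

5


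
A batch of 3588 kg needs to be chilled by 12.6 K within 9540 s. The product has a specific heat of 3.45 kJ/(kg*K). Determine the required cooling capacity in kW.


Q = m * cp * dT / t
Q = 3588 * 3.45 * 12.6 / 9540
Q = 16.349 kW

16.349


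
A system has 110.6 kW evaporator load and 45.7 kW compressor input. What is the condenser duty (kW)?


Q_cond = Q_evap + W
Q_cond = 110.6 + 45.7
Q_cond = 156.3 kW

156.3


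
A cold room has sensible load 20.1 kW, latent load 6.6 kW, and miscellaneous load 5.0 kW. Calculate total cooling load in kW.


Q_total = Q_s + Q_l + Q_misc
Q_total = 20.1 + 6.6 + 5.0
Q_total = 31.7 kW

31.7


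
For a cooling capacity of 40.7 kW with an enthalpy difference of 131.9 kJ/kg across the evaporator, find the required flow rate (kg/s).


m_dot = Q / dh
m_dot = 40.7 / 131.9
m_dot = 0.3086 kg/s

0.3086


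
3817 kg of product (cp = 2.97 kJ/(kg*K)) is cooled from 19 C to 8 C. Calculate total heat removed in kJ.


dT = 19 - (8) = 11 K
Q = m * cp * dT = 3817 * 2.97 * 11
Q = 124701 kJ

124701


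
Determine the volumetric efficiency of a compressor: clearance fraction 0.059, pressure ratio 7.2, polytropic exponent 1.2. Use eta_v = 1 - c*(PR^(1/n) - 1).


PR^(1/n) = 7.2^(1/1.2) = 5.18135975
eta_v = 1 - 0.059 * (5.18135975 - 1)
eta_v = 0.7533

0.7533


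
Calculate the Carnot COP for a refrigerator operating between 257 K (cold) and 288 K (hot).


dT = 288 - 257 = 31 K
COP_carnot = T_cold / dT = 257 / 31
COP_carnot = 8.29

8.29


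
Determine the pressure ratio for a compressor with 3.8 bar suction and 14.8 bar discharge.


PR = P_high / P_low
PR = 14.8 / 3.8
PR = 3.895

3.895


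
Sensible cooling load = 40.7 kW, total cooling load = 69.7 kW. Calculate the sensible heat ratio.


SHR = Q_sensible / Q_total
SHR = 40.7 / 69.7
SHR = 0.584

0.584


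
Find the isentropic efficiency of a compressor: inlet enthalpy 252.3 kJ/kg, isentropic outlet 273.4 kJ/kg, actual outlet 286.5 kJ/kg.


dh_ideal = 273.4 - 252.3 = 21.1 kJ/kg
dh_actual = 286.5 - 252.3 = 34.2 kJ/kg
eta_s = dh_ideal / dh_actual = 21.1 / 34.2
eta_s = 0.617

0.617


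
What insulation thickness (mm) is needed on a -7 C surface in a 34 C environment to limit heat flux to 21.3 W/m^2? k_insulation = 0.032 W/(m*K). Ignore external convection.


dT = 34 - (-7) = 41 K
thickness = k * dT / q_max * 1000
thickness = 0.032 * 41 / 21.3 * 1000
thickness = 61.6 mm

61.6


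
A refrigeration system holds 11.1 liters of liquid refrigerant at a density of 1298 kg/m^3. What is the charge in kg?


Charge = V * rho / 1000
Charge = 11.1 * 1298 / 1000
Charge = 14.41 kg

14.41


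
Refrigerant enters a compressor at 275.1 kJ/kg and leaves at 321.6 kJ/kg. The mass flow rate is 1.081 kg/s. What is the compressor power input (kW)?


dh = 321.6 - 275.1 = 46.5 kJ/kg
W = m_dot * dh = 1.081 * 46.5 = 50.27 kW

50.27


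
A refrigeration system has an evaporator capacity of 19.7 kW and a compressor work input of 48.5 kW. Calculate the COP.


COP = Q_evap / W
COP = 19.7 / 48.5
COP = 0.406

0.406


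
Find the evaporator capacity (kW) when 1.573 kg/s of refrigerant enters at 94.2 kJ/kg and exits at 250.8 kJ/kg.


dh = 250.8 - 94.2 = 156.6 kJ/kg
Q_evap = m_dot * dh = 1.573 * 156.6
Q_evap = 246.33 kW

246.33


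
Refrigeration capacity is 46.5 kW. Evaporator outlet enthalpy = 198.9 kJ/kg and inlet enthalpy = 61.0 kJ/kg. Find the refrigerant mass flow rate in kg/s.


dh = 198.9 - 61.0 = 137.9 kJ/kg
m_dot = Q / dh = 46.5 / 137.9 = 0.3372 kg/s

0.3372


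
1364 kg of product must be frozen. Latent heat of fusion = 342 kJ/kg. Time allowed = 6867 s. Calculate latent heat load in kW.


Q_lat = m * h_fg / t
Q_lat = 1364 * 342 / 6867
Q_lat = 67.93 kW

67.93


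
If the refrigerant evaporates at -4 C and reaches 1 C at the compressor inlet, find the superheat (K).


Superheat = T_suction - T_evap
Superheat = 1 - (-4)
Superheat = 5 K

5


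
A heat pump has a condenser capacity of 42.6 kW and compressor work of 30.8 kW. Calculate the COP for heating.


COP_hp = Q_cond / W
COP_hp = 42.6 / 30.8
COP_hp = 1.383

1.383


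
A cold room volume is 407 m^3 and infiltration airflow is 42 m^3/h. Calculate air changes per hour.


ACH = flow / volume
ACH = 42 / 407
ACH = 0.103

0.103


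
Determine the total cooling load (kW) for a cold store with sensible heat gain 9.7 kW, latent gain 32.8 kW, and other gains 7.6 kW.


Q_total = Q_s + Q_l + Q_misc
Q_total = 9.7 + 32.8 + 7.6
Q_total = 50.1 kW

50.1


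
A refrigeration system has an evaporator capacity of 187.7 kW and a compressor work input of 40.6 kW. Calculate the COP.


COP = Q_evap / W
COP = 187.7 / 40.6
COP = 4.623

4.623


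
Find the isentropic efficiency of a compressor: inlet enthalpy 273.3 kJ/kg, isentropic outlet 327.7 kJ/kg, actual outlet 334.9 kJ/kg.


dh_ideal = 327.7 - 273.3 = 54.4 kJ/kg
dh_actual = 334.9 - 273.3 = 61.6 kJ/kg
eta_s = dh_ideal / dh_actual = 54.4 / 61.6
eta_s = 0.8831

0.8831


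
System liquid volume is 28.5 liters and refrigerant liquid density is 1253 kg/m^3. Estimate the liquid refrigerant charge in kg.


Charge = V * rho / 1000
Charge = 28.5 * 1253 / 1000
Charge = 35.71 kg

35.71


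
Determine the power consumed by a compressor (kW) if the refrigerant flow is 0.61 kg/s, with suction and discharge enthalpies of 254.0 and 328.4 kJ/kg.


dh = 328.4 - 254.0 = 74.4 kJ/kg
W = m_dot * dh = 0.61 * 74.4 = 45.38 kW

45.38


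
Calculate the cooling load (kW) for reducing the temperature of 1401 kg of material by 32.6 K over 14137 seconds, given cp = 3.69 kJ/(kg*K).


Q = m * cp * dT / t
Q = 1401 * 3.69 * 32.6 / 14137
Q = 11.921 kW

11.921


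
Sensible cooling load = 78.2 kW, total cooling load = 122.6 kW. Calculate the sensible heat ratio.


SHR = Q_sensible / Q_total
SHR = 78.2 / 122.6
SHR = 0.638

0.638


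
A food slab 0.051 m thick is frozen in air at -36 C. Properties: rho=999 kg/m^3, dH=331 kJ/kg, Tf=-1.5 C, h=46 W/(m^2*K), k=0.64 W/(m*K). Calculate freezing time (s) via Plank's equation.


dT = -1.5 - (-36) = 34.5 K
term1 = a/(2h) = 0.051/(2*46) = 0.0005543478261
term2 = a^2/(8k) = 0.051^2/(8*0.64) = 0.0005080078125
t = rho*dH*1000/dT * (term1 + term2)
t = 999*331*1000/34.5 * (0.0005543478261 + 0.0005080078125)
t = 10182 s

10182


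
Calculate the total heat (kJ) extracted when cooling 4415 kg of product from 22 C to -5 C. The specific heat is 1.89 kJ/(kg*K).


dT = 22 - (-5) = 27 K
Q = m * cp * dT = 4415 * 1.89 * 27
Q = 225297 kJ

225297


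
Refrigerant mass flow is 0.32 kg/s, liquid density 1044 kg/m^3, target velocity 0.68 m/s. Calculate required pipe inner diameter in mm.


A = m_dot / (rho * v) = 0.32 / (1044 * 0.68) = 0.0004507550146 m^2
d = sqrt(4*A/pi) * 1000
d = 24.0 mm

24.0


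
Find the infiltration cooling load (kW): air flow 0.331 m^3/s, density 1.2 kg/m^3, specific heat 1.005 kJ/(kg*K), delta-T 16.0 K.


Q = V_dot * rho * cp * dT
Q = 0.331 * 1.2 * 1.005 * 16.0
Q = 6.387 kW

6.387


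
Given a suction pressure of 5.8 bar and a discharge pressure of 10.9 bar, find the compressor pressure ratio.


PR = P_high / P_low
PR = 10.9 / 5.8
PR = 1.879

1.879


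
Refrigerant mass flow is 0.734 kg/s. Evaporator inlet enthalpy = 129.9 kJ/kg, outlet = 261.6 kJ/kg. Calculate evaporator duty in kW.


dh = 261.6 - 129.9 = 131.7 kJ/kg
Q_evap = m_dot * dh = 0.734 * 131.7
Q_evap = 96.67 kW

96.67


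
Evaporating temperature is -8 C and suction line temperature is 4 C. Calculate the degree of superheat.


Superheat = T_suction - T_evap
Superheat = 4 - (-8)
Superheat = 12 K

12


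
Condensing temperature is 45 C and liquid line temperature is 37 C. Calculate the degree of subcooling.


Subcooling = T_cond - T_liquid
Subcooling = 45 - 37
Subcooling = 8 K

8


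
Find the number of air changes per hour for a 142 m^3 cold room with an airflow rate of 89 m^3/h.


ACH = flow / volume
ACH = 89 / 142
ACH = 0.627

0.627


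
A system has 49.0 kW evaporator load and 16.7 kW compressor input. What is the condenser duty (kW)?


Q_cond = Q_evap + W
Q_cond = 49.0 + 16.7
Q_cond = 65.7 kW

65.7


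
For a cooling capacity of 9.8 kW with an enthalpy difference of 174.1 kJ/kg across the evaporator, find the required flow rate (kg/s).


m_dot = Q / dh
m_dot = 9.8 / 174.1
m_dot = 0.0563 kg/s

0.0563


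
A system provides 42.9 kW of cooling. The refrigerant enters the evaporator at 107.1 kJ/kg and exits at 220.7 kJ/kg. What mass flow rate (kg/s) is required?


dh = 220.7 - 107.1 = 113.6 kJ/kg
m_dot = Q / dh = 42.9 / 113.6 = 0.3776 kg/s

0.3776


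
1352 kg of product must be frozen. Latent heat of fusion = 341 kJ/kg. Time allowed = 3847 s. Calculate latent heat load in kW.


Q_lat = m * h_fg / t
Q_lat = 1352 * 341 / 3847
Q_lat = 119.84 kW

119.84


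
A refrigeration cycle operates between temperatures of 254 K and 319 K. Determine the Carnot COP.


dT = 319 - 254 = 65 K
COP_carnot = T_cold / dT = 254 / 65
COP_carnot = 3.908

3.908


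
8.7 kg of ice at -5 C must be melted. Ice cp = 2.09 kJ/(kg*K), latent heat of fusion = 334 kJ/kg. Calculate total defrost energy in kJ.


Sensible heat = cp * dT = 2.09 * 5 = 10.45 kJ/kg
Total per kg = 10.45 + 334 = 344.45 kJ/kg
Q = m * total = 8.7 * 344.45
Q = 2996.7 kJ

2996.7


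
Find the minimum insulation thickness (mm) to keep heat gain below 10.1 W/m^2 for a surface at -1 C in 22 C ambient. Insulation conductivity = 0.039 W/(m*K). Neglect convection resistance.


dT = 22 - (-1) = 23 K
thickness = k * dT / q_max * 1000
thickness = 0.039 * 23 / 10.1 * 1000
thickness = 88.8 mm

88.8


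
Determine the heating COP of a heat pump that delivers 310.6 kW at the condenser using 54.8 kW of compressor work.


COP_hp = Q_cond / W
COP_hp = 310.6 / 54.8
COP_hp = 5.668

5.668


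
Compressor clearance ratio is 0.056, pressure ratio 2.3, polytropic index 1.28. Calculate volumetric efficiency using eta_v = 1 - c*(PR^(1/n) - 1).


PR^(1/n) = 2.3^(1/1.28) = 1.91690183
eta_v = 1 - 0.056 * (1.91690183 - 1)
eta_v = 0.9487

0.9487


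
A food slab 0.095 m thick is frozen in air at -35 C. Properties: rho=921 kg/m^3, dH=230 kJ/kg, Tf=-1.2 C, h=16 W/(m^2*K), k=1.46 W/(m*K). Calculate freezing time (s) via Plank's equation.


dT = -1.2 - (-35) = 33.8 K
term1 = a/(2h) = 0.095/(2*16) = 0.00296875
term2 = a^2/(8k) = 0.095^2/(8*1.46) = 0.0007726883562
t = rho*dH*1000/dT * (term1 + term2)
t = 921*230*1000/33.8 * (0.00296875 + 0.0007726883562)
t = 23448 s

23448


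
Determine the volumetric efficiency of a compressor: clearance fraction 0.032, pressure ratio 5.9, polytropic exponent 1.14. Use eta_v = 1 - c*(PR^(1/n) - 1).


PR^(1/n) = 5.9^(1/1.14) = 4.7444511
eta_v = 1 - 0.032 * (4.7444511 - 1)
eta_v = 0.8802

0.8802


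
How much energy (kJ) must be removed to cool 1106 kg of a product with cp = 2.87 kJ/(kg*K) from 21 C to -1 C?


dT = 21 - (-1) = 22 K
Q = m * cp * dT = 1106 * 2.87 * 22
Q = 69833 kJ

69833
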